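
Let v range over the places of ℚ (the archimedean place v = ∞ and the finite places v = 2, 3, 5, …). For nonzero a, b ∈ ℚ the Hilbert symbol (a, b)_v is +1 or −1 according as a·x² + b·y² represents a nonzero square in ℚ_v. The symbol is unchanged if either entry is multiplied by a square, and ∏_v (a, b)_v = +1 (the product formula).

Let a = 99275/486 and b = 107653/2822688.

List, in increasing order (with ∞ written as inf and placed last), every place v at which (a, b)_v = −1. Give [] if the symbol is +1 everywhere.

[2, 3]

Mod squares: a ≡ 66, b ≡ 26. Check v ∈ {∞, 2, 3, 5, 7, 11, 13, 19}.
v=13: a=13^0·(≡4), b=13^3·(≡8) mod 13; (4|13)=+1, (8|13)=-1; (−1)^{0·3·6}·(+1)^3·(-1)^0 = +1.
v=2: v_2(a)=-1, v_2(b)=-5; units ≡ 1, 5 (mod 8); ε·ε+αω+βω = 0·0+-1·1+-5·0 ≡ 1  ⇒  (a,b)_2 = -1.
v=∞: 66 > 0 and 26 > 0  ⇒  (a,b)_∞ = +1.
v=11: a=11^1·(≡8), b=11^-2·(≡5) mod 11; (8|11)=-1, (5|11)=+1; (−1)^{1·-2·5}·(-1)^-2·(+1)^1 = +1.
v=3: a=3^-5·(≡1), b=3^-6·(≡2) mod 3; (1|3)=+1, (2|3)=-1; (−1)^{-5·-6·1}·(+1)^-6·(-1)^-5 = -1.
v=19: a=19^2·(≡6), b=19^0·(≡17) mod 19; (6|19)=+1, (17|19)=+1; (−1)^{2·0·9}·(+1)^0·(+1)^2 = +1.
v=5: a=5^2·(≡1), b=5^0·(≡1) mod 5; (1|5)=+1, (1|5)=+1; (−1)^{2·0·2}·(+1)^0·(+1)^2 = +1.
v=7: a=7^0·(≡5), b=7^2·(≡6) mod 7; (5|7)=-1, (6|7)=-1; (−1)^{0·2·3}·(-1)^2·(-1)^0 = +1.
|Ram(66, 26)| = 2, even; anisotropic at {2, 3}.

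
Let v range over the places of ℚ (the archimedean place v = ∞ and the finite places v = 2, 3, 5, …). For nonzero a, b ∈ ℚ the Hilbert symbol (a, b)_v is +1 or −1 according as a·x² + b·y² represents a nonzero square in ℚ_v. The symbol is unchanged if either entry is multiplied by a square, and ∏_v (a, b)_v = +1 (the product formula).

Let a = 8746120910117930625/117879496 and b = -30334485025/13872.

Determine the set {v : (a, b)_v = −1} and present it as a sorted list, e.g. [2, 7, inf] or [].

[2, 11, 17, 47]

(a, b) ≡ (1634754, -1647867) mod (ℚ^×)²; places V = {2, 3, 5, 7, 11, 13, 17, 19, 29, 31, 47, 53, ∞}.
(a,b)_17: α=-1, u≡7; β=-2, v≡6 (mod 17); (7|17)=-1, (6|17)=-1; sign (−1)^0·-1^-2·-1^-1 = -1.
(a,b)_7: α=-4, u≡4; β=0, v≡6 (mod 7); (4|7)=+1, (6|7)=-1; sign (−1)^0·+1^0·-1^-4 = +1.
(a,b)_47: α=1, u≡34; β=3, v≡37 (mod 47); (34|47)=+1, (37|47)=+1; sign (−1)^1·+1^3·+1^1 = -1.
(a,b)_2: α=-3, β=-4; u≡1, v≡5 (mod 8); ε(u)ε(v)=0·0, αω(v)=-3·1, βω(u)=-4·0; sum ≡ 1  ⇒  -1.
(a,b)_∞: sgn(1634754)=+, sgn(-1647867)=−, so +1.
(a,b)_11: α=1, u≡3; β=0, v≡2 (mod 11); (3|11)=+1, (2|11)=-1; sign (−1)^0·+1^0·-1^1 = -1.
(a,b)_31: α=1, u≡15; β=1, v≡8 (mod 31); (15|31)=-1, (8|31)=+1; sign (−1)^1·-1^1·+1^1 = +1.
(a,b)_5: α=4, u≡4; β=2, v≡2 (mod 5); (4|5)=+1, (2|5)=-1; sign (−1)^0·+1^2·-1^4 = +1.
(a,b)_3: α=7, u≡1; β=-1, v≡2 (mod 3); (1|3)=+1, (2|3)=-1; sign (−1)^1·+1^-1·-1^7 = +1.
(a,b)_53: α=2, u≡33; β=0, v≡4 (mod 53); (33|53)=-1, (4|53)=+1; sign (−1)^0·-1^0·+1^2 = +1.
(a,b)_19: α=-2, u≡8; β=0, v≡15 (mod 19); (8|19)=-1, (15|19)=-1; sign (−1)^0·-1^0·-1^-2 = +1.
(a,b)_13: α=2, u≡9; β=1, v≡10 (mod 13); (9|13)=+1, (10|13)=+1; sign (−1)^0·+1^1·+1^2 = +1.
(a,b)_29: α=2, u≡9; β=1, v≡8 (mod 29); (9|29)=+1, (8|29)=-1; sign (−1)^0·+1^1·-1^2 = +1.
Ram(1634754, -1647867) = {2, 11, 17, 47}; no ℚ_2-point on the conic.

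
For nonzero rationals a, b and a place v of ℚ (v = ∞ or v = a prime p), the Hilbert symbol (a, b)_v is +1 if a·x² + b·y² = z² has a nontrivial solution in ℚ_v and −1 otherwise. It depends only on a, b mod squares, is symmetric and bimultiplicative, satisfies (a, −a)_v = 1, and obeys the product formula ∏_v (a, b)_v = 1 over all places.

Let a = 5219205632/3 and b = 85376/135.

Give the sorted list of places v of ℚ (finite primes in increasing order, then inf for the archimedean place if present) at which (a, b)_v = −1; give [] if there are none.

Mod squares: a ≡ 72726, b ≡ 20010. Check v ∈ {∞, 2, 3, 5, 17, 23, 29, 31}.
v=5: a=5^0·(≡4), b=5^-1·(≡3) mod 5; (4|5)=+1, (3|5)=-1; (−1)^{0·-1·2}·(+1)^-1·(-1)^0 = +1.
v=17: a=17^1·(≡6), b=17^0·(≡15) mod 17; (6|17)=-1, (15|17)=+1; (−1)^{1·0·8}·(-1)^0·(+1)^1 = +1.
v=2: v_2(a)=9, v_2(b)=7; units ≡ 3, 5 (mod 8); ε·ε+αω+βω = 1·0+9·1+7·1 ≡ 0  ⇒  (a,b)_2 = +1.
v=3: a=3^-1·(≡2), b=3^-3·(≡1) mod 3; (2|3)=-1, (1|3)=+1; (−1)^{-1·-3·1}·(-1)^-3·(+1)^-1 = +1.
v=29: a=29^2·(≡13), b=29^1·(≡13) mod 29; (13|29)=+1, (13|29)=+1; (−1)^{2·1·14}·(+1)^1·(+1)^2 = +1.
v=31: a=31^1·(≡23), b=31^0·(≡3) mod 31; (23|31)=-1, (3|31)=-1; (−1)^{1·0·15}·(-1)^0·(-1)^1 = -1.
v=∞: 72726 > 0 and 20010 > 0  ⇒  (a,b)_∞ = +1.
v=23: a=23^1·(≡17), b=23^1·(≡20) mod 23; (17|23)=-1, (20|23)=-1; (−1)^{1·1·11}·(-1)^1·(-1)^1 = -1.
|Ram(72726, 20010)| = 2, even; anisotropic at {23, 31}.

[23, 31]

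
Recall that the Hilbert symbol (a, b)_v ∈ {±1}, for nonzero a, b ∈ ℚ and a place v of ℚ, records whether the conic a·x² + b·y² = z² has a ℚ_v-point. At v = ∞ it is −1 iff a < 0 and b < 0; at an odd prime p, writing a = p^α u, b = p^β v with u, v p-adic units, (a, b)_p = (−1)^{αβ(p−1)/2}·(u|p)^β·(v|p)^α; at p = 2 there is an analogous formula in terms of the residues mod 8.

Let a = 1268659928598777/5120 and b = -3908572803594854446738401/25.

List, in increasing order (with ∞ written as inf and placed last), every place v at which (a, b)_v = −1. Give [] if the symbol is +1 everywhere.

Mod squares: a ≡ 22165, b ≡ -12441. Check v ∈ {∞, 2, 3, 5, 11, 13, 29, 31, 41, 43}.
v=2: v_2(a)=-10, v_2(b)=0; units ≡ 5, 7 (mod 8); ε·ε+αω+βω = 0·1+-10·0+0·1 ≡ 0  ⇒  (a,b)_2 = +1.
v=43: a=43^2·(≡32), b=43^0·(≡32) mod 43; (32|43)=-1, (32|43)=-1; (−1)^{2·0·21}·(-1)^0·(-1)^2 = +1.
v=13: a=13^3·(≡11), b=13^5·(≡6) mod 13; (11|13)=-1, (6|13)=-1; (−1)^{3·5·6}·(-1)^5·(-1)^3 = +1.
v=∞: 22165 > 0 and -12441 < 0  ⇒  (a,b)_∞ = +1.
v=3: a=3^2·(≡1), b=3^13·(≡2) mod 3; (1|3)=+1, (2|3)=-1; (−1)^{2·13·1}·(+1)^13·(-1)^2 = +1.
v=31: a=31^1·(≡5), b=31^0·(≡27) mod 31; (5|31)=+1, (27|31)=-1; (−1)^{1·0·15}·(+1)^0·(-1)^1 = -1.
v=5: a=5^-1·(≡3), b=5^-2·(≡4) mod 5; (3|5)=-1, (4|5)=+1; (−1)^{-1·-2·2}·(-1)^-2·(+1)^-1 = +1.
v=29: a=29^2·(≡5), b=29^3·(≡7) mod 29; (5|29)=+1, (7|29)=+1; (−1)^{2·3·14}·(+1)^3·(+1)^2 = +1.
v=41: a=41^0·(≡16), b=41^2·(≡36) mod 41; (16|41)=+1, (36|41)=+1; (−1)^{0·2·20}·(+1)^2·(+1)^0 = +1.
v=11: a=11^3·(≡10), b=11^5·(≡8) mod 11; (10|11)=-1, (8|11)=-1; (−1)^{3·5·5}·(-1)^5·(-1)^3 = -1.
(22165, -12441 / ℚ) ramifies at {11, 31}: a division algebra.

[11, 31]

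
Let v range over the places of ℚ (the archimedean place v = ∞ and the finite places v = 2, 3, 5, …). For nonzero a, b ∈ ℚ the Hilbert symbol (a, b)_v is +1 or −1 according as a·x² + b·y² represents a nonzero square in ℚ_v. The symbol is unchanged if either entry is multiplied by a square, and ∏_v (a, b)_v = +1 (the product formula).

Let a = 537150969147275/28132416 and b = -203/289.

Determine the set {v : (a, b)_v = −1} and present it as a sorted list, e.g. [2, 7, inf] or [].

[29, 43]

(a, b) ≡ (10640651, -203) mod (ℚ^×)²; places V = {2, 3, 5, 7, 13, 17, 23, 29, 43, 53, ∞}.
(a,b)_29: α=3, u≡10; β=1, v≡7 (mod 29); (10|29)=-1, (7|29)=+1; sign (−1)^0·-1^1·+1^3 = -1.
(a,b)_2: α=-6, β=0; u≡3, v≡5 (mod 8); ε(u)ε(v)=1·0, αω(v)=-6·1, βω(u)=0·1; sum ≡ 0  ⇒  +1.
(a,b)_5: α=2, u≡1; β=0, v≡3 (mod 5); (1|5)=+1, (3|5)=-1; sign (−1)^0·+1^0·-1^2 = +1.
(a,b)_17: α=-2, u≡14; β=-2, v≡1 (mod 17); (14|17)=-1, (1|17)=+1; sign (−1)^0·-1^-2·+1^-2 = +1.
(a,b)_43: α=1, u≡6; β=0, v≡42 (mod 43); (6|43)=+1, (42|43)=-1; sign (−1)^0·+1^0·-1^1 = -1.
(a,b)_13: α=-2, u≡11; β=0, v≡6 (mod 13); (11|13)=-1, (6|13)=-1; sign (−1)^0·-1^0·-1^-2 = +1.
(a,b)_∞: sgn(10640651)=+, sgn(-203)=−, so +1.
(a,b)_3: α=-2, u≡2; β=0, v≡1 (mod 3); (2|3)=-1, (1|3)=+1; sign (−1)^0·-1^0·+1^-2 = +1.
(a,b)_53: α=1, u≡5; β=0, v≡7 (mod 53); (5|53)=-1, (7|53)=+1; sign (−1)^0·-1^0·+1^1 = +1.
(a,b)_23: α=1, u≡5; β=0, v≡18 (mod 23); (5|23)=-1, (18|23)=+1; sign (−1)^0·-1^0·+1^1 = +1.
(a,b)_7: α=5, u≡1; β=1, v≡3 (mod 7); (1|7)=+1, (3|7)=-1; sign (−1)^1·+1^1·-1^5 = +1.
(10640651, -203 / ℚ) ramifies at {29, 43}: a division algebra.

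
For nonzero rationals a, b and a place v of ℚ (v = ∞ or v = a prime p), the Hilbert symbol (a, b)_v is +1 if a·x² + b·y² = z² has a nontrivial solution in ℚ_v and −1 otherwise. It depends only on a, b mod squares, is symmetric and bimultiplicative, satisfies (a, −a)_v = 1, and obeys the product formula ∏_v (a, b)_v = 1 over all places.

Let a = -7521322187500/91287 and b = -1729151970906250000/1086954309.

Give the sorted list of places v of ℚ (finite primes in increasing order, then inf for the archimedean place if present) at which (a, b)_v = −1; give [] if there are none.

[2, 5, 19, inf]

Mod squares: a ≡ -63365, b ≡ -10005. Check v ∈ {∞, 2, 3, 5, 7, 11, 19, 23, 29}.
v=19: a=19^3·(≡9), b=19^4·(≡14) mod 19; (9|19)=+1, (14|19)=-1; (−1)^{3·4·9}·(+1)^4·(-1)^3 = -1.
v=7: a=7^-2·(≡5), b=7^-4·(≡6) mod 7; (5|7)=-1, (6|7)=-1; (−1)^{-2·-4·3}·(-1)^-4·(-1)^-2 = +1.
v=2: v_2(a)=2, v_2(b)=4; units ≡ 3, 3 (mod 8); ε·ε+αω+βω = 1·1+2·1+4·1 ≡ 1  ⇒  (a,b)_2 = -1.
v=11: a=11^2·(≡10), b=11^4·(≡5) mod 11; (10|11)=-1, (5|11)=+1; (−1)^{2·4·5}·(-1)^4·(+1)^2 = +1.
v=∞: -63365 < 0 and -10005 < 0  ⇒  (a,b)_∞ = -1.
v=5: a=5^7·(≡3), b=5^9·(≡4) mod 5; (3|5)=-1, (4|5)=+1; (−1)^{7·9·2}·(-1)^9·(+1)^7 = -1.
v=23: a=23^-1·(≡5), b=23^-1·(≡9) mod 23; (5|23)=-1, (9|23)=+1; (−1)^{-1·-1·11}·(-1)^-1·(+1)^-1 = +1.
v=3: a=3^-4·(≡1), b=3^-9·(≡1) mod 3; (1|3)=+1, (1|3)=+1; (−1)^{-4·-9·1}·(+1)^-9·(+1)^-4 = +1.
v=29: a=29^1·(≡27), b=29^1·(≡27) mod 29; (27|29)=-1, (27|29)=-1; (−1)^{1·1·14}·(-1)^1·(-1)^1 = +1.
|Ram(-63365, -10005)| = 4, even; anisotropic at {2, 5, 19, ∞}.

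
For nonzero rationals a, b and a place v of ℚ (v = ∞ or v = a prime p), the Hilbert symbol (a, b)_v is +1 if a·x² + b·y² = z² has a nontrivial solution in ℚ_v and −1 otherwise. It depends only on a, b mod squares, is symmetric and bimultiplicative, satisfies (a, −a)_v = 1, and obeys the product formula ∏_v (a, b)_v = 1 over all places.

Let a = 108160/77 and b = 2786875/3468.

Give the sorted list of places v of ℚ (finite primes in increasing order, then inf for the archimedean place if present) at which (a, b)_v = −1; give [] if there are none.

(a, b) ≡ (770, 273) mod (ℚ^×)²; places V = {2, 3, 5, 7, 11, 13, 17, ∞}.
(a,b)_7: α=-1, u≡6; β=3, v≡4 (mod 7); (6|7)=-1, (4|7)=+1; sign (−1)^1·-1^3·+1^-1 = +1.
(a,b)_2: α=7, β=-2; u≡1, v≡1 (mod 8); ε(u)ε(v)=0·0, αω(v)=7·0, βω(u)=-2·0; sum ≡ 0  ⇒  +1.
(a,b)_3: α=0, u≡2; β=-1, v≡1 (mod 3); (2|3)=-1, (1|3)=+1; sign (−1)^0·-1^-1·+1^0 = -1.
(a,b)_5: α=1, u≡1; β=4, v≡3 (mod 5); (1|5)=+1, (3|5)=-1; sign (−1)^0·+1^4·-1^1 = -1.
(a,b)_17: α=0, u≡12; β=-2, v≡4 (mod 17); (12|17)=-1, (4|17)=+1; sign (−1)^0·-1^-2·+1^0 = +1.
(a,b)_11: α=-1, u≡9; β=0, v≡1 (mod 11); (9|11)=+1, (1|11)=+1; sign (−1)^0·+1^0·+1^-1 = +1.
(a,b)_13: α=2, u≡10; β=1, v≡7 (mod 13); (10|13)=+1, (7|13)=-1; sign (−1)^0·+1^1·-1^2 = +1.
(a,b)_∞: sgn(770)=+, sgn(273)=+, so +1.
Ram(770, 273) = {3, 5}; no ℚ_3-point on the conic.

[3, 5]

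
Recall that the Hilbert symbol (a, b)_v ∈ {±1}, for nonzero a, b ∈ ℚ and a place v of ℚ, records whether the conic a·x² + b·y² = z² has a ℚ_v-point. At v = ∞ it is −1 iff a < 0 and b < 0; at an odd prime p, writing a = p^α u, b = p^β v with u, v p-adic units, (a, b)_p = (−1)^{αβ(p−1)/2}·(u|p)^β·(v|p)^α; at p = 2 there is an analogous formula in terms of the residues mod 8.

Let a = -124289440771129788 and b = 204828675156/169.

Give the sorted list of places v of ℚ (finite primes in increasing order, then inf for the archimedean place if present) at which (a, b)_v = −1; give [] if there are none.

(a, b) ≡ (-14007, 29) mod (ℚ^×)²; places V = {2, 3, 7, 11, 13, 23, 29, ∞}.
(a,b)_2: α=2, β=2; u≡1, v≡5 (mod 8); ε(u)ε(v)=0·0, αω(v)=2·1, βω(u)=2·0; sum ≡ 0  ⇒  +1.
(a,b)_23: α=3, u≡12; β=2, v≡1 (mod 23); (12|23)=+1, (1|23)=+1; sign (−1)^0·+1^2·+1^3 = +1.
(a,b)_7: α=3, u≡4; β=2, v≡1 (mod 7); (4|7)=+1, (1|7)=+1; sign (−1)^0·+1^2·+1^3 = +1.
(a,b)_29: α=5, u≡15; β=3, v≡5 (mod 29); (15|29)=-1, (5|29)=+1; sign (−1)^0·-1^3·+1^5 = -1.
(a,b)_∞: sgn(-14007)=−, sgn(29)=+, so +1.
(a,b)_3: α=1, u≡2; β=4, v≡2 (mod 3); (2|3)=-1, (2|3)=-1; sign (−1)^0·-1^4·-1^1 = -1.
(a,b)_13: α=0, u≡2; β=-2, v≡1 (mod 13); (2|13)=-1, (1|13)=+1; sign (−1)^0·-1^-2·+1^0 = +1.
(a,b)_11: α=2, u≡2; β=0, v≡7 (mod 11); (2|11)=-1, (7|11)=-1; sign (−1)^0·-1^0·-1^2 = +1.
(-14007, 29 / ℚ) ramifies at {3, 29}: a division algebra.

[3, 29]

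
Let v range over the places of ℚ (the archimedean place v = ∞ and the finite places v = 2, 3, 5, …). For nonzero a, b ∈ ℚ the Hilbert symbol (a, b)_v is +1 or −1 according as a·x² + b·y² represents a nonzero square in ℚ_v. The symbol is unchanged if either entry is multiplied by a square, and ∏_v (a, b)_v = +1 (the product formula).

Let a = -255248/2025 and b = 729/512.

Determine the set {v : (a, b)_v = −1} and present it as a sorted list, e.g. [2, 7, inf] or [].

[43, 53]

(a, b) ≡ (-15953, 2) mod (ℚ^×)²; places V = {2, 3, 5, 7, 43, 53, ∞}.
(a,b)_43: α=1, u≡21; β=0, v≡22 (mod 43); (21|43)=+1, (22|43)=-1; sign (−1)^0·+1^0·-1^1 = -1.
(a,b)_2: α=4, β=-9; u≡7, v≡1 (mod 8); ε(u)ε(v)=1·0, αω(v)=4·0, βω(u)=-9·0; sum ≡ 0  ⇒  +1.
(a,b)_3: α=-4, u≡1; β=6, v≡2 (mod 3); (1|3)=+1, (2|3)=-1; sign (−1)^0·+1^6·-1^-4 = +1.
(a,b)_7: α=1, u≡3; β=0, v≡1 (mod 7); (3|7)=-1, (1|7)=+1; sign (−1)^0·-1^0·+1^1 = +1.
(a,b)_53: α=1, u≡44; β=0, v≡39 (mod 53); (44|53)=+1, (39|53)=-1; sign (−1)^0·+1^0·-1^1 = -1.
(a,b)_5: α=-2, u≡2; β=0, v≡2 (mod 5); (2|5)=-1, (2|5)=-1; sign (−1)^0·-1^0·-1^-2 = +1.
(a,b)_∞: sgn(-15953)=−, sgn(2)=+, so +1.
|Ram(-15953, 2)| = 2, even; anisotropic at {43, 53}.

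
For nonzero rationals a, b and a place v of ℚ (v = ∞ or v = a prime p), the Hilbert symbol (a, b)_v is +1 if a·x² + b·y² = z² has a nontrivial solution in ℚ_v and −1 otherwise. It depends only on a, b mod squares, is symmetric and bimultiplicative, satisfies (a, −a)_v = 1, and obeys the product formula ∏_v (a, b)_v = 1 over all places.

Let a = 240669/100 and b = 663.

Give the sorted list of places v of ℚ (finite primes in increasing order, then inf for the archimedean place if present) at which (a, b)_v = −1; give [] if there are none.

[3, 17]

Mod squares: a ≡ 221, b ≡ 663. Check v ∈ {∞, 2, 3, 5, 11, 13, 17}.
v=5: a=5^-2·(≡1), b=5^0·(≡3) mod 5; (1|5)=+1, (3|5)=-1; (−1)^{-2·0·2}·(+1)^0·(-1)^-2 = +1.
v=∞: 221 > 0 and 663 > 0  ⇒  (a,b)_∞ = +1.
v=17: a=17^1·(≡2), b=17^1·(≡5) mod 17; (2|17)=+1, (5|17)=-1; (−1)^{1·1·8}·(+1)^1·(-1)^1 = -1.
v=2: v_2(a)=-2, v_2(b)=0; units ≡ 5, 7 (mod 8); ε·ε+αω+βω = 0·1+-2·0+0·1 ≡ 0  ⇒  (a,b)_2 = +1.
v=11: a=11^2·(≡9), b=11^0·(≡3) mod 11; (9|11)=+1, (3|11)=+1; (−1)^{2·0·5}·(+1)^0·(+1)^2 = +1.
v=3: a=3^2·(≡2), b=3^1·(≡2) mod 3; (2|3)=-1, (2|3)=-1; (−1)^{2·1·1}·(-1)^1·(-1)^2 = -1.
v=13: a=13^1·(≡3), b=13^1·(≡12) mod 13; (3|13)=+1, (12|13)=+1; (−1)^{1·1·6}·(+1)^1·(+1)^1 = +1.
(221, 663 / ℚ) ramifies at {3, 17}: a division algebra.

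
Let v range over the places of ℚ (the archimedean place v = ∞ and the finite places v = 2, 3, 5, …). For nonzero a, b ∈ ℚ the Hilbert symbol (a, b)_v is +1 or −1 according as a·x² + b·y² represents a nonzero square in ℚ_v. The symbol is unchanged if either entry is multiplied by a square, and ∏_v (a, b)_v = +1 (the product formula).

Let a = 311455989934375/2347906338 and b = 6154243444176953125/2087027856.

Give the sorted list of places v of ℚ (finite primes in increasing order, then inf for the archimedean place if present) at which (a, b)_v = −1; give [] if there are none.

[2, 5, 11, 13]

(a, b) ≡ (704990, 13) mod (ℚ^×)²; places V = {2, 3, 5, 7, 11, 13, 17, 29, 41, 47, ∞}.
(a,b)_29: α=3, u≡17; β=4, v≡9 (mod 29); (17|29)=-1, (9|29)=+1; sign (−1)^0·-1^4·+1^3 = +1.
(a,b)_5: α=5, u≡3; β=8, v≡3 (mod 5); (3|5)=-1, (3|5)=-1; sign (−1)^0·-1^8·-1^5 = -1.
(a,b)_13: α=1, u≡2; β=1, v≡12 (mod 13); (2|13)=-1, (12|13)=+1; sign (−1)^0·-1^1·+1^1 = -1.
(a,b)_7: α=0, u≡6; β=2, v≡3 (mod 7); (6|7)=-1, (3|7)=-1; sign (−1)^0·-1^2·-1^0 = +1.
(a,b)_11: α=1, u≡5; β=2, v≡8 (mod 11); (5|11)=+1, (8|11)=-1; sign (−1)^0·+1^2·-1^1 = -1.
(a,b)_3: α=-12, u≡2; β=-10, v≡1 (mod 3); (2|3)=-1, (1|3)=+1; sign (−1)^0·-1^-10·+1^-12 = +1.
(a,b)_2: α=-1, β=-4; u≡7, v≡5 (mod 8); ε(u)ε(v)=1·0, αω(v)=-1·1, βω(u)=-4·0; sum ≡ 1  ⇒  -1.
(a,b)_17: α=1, u≡6; β=2, v≡8 (mod 17); (6|17)=-1, (8|17)=+1; sign (−1)^0·-1^2·+1^1 = +1.
(a,b)_∞: sgn(704990)=+, sgn(13)=+, so +1.
(a,b)_41: α=2, u≡9; β=0, v≡19 (mod 41); (9|41)=+1, (19|41)=-1; sign (−1)^0·+1^0·-1^2 = +1.
(a,b)_47: α=-2, u≡8; β=-2, v≡44 (mod 47); (8|47)=+1, (44|47)=-1; sign (−1)^0·+1^-2·-1^-2 = +1.
|Ram(704990, 13)| = 4, even; anisotropic at {2, 5, 11, 13}.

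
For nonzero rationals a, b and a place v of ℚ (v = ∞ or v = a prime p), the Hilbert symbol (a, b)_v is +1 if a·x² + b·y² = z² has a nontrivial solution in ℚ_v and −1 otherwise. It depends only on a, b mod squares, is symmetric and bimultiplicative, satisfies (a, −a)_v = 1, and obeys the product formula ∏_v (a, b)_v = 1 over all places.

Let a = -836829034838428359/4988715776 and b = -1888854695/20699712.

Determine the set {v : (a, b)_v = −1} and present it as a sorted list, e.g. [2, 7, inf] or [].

(a, b) ≡ (-429, -3135) mod (ℚ^×)²; places V = {2, 3, 5, 7, 11, 13, 19, ∞}.
(a,b)_∞: sgn(-429)=−, sgn(-3135)=−, so -1.
(a,b)_11: α=-7, u≡3; β=-3, v≡1 (mod 11); (3|11)=+1, (1|11)=+1; sign (−1)^1·+1^-3·+1^-7 = -1.
(a,b)_7: α=8, u≡3; β=6, v≡2 (mod 7); (3|7)=-1, (2|7)=+1; sign (−1)^0·-1^6·+1^8 = +1.
(a,b)_5: α=0, u≡1; β=1, v≡3 (mod 5); (1|5)=+1, (3|5)=-1; sign (−1)^0·+1^1·-1^0 = +1.
(a,b)_19: α=4, u≡8; β=1, v≡1 (mod 19); (8|19)=-1, (1|19)=+1; sign (−1)^0·-1^1·+1^4 = -1.
(a,b)_13: α=5, u≡2; β=2, v≡8 (mod 13); (2|13)=-1, (8|13)=-1; sign (−1)^0·-1^2·-1^5 = -1.
(a,b)_3: α=1, u≡1; β=-5, v≡2 (mod 3); (1|3)=+1, (2|3)=-1; sign (−1)^1·+1^-5·-1^1 = +1.
(a,b)_2: α=-8, β=-6; u≡3, v≡1 (mod 8); ε(u)ε(v)=1·0, αω(v)=-8·0, βω(u)=-6·1; sum ≡ 0  ⇒  +1.
(-429, -3135 / ℚ) ramifies at {11, 13, 19, ∞}: a division algebra.

[11, 13, 19, inf]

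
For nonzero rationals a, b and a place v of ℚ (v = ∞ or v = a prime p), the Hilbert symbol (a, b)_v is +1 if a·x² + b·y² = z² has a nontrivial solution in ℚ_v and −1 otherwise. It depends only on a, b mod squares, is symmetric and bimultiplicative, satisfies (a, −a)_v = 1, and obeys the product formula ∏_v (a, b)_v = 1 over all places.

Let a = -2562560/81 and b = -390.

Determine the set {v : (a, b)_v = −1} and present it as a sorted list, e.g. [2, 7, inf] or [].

[11, inf]

(a, b) ≡ (-10010, -390) mod (ℚ^×)²; places V = {2, 3, 5, 7, 11, 13, ∞}.
(a,b)_∞: sgn(-10010)=−, sgn(-390)=−, so -1.
(a,b)_7: α=1, u≡5; β=0, v≡2 (mod 7); (5|7)=-1, (2|7)=+1; sign (−1)^0·-1^0·+1^1 = +1.
(a,b)_5: α=1, u≡3; β=1, v≡2 (mod 5); (3|5)=-1, (2|5)=-1; sign (−1)^0·-1^1·-1^1 = +1.
(a,b)_13: α=1, u≡4; β=1, v≡9 (mod 13); (4|13)=+1, (9|13)=+1; sign (−1)^0·+1^1·+1^1 = +1.
(a,b)_11: α=1, u≡5; β=0, v≡6 (mod 11); (5|11)=+1, (6|11)=-1; sign (−1)^0·+1^0·-1^1 = -1.
(a,b)_2: α=9, β=1; u≡3, v≡5 (mod 8); ε(u)ε(v)=1·0, αω(v)=9·1, βω(u)=1·1; sum ≡ 0  ⇒  +1.
(a,b)_3: α=-4, u≡1; β=1, v≡2 (mod 3); (1|3)=+1, (2|3)=-1; sign (−1)^0·+1^1·-1^-4 = +1.
|Ram(-10010, -390)| = 2, even; anisotropic at {11, ∞}.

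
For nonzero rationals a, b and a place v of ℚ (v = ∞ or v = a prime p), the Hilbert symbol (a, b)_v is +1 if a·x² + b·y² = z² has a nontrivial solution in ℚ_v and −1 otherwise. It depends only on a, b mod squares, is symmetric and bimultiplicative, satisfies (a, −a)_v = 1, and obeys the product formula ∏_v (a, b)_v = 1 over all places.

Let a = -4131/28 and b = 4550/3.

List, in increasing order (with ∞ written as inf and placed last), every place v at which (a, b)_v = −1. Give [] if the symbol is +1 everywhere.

(a, b) ≡ (-357, 546) mod (ℚ^×)²; places V = {2, 3, 5, 7, 13, 17, ∞}.
(a,b)_5: α=0, u≡3; β=2, v≡4 (mod 5); (3|5)=-1, (4|5)=+1; sign (−1)^0·-1^2·+1^0 = +1.
(a,b)_13: α=0, u≡8; β=1, v≡4 (mod 13); (8|13)=-1, (4|13)=+1; sign (−1)^0·-1^1·+1^0 = -1.
(a,b)_3: α=5, u≡1; β=-1, v≡2 (mod 3); (1|3)=+1, (2|3)=-1; sign (−1)^1·+1^-1·-1^5 = +1.
(a,b)_∞: sgn(-357)=−, sgn(546)=+, so +1.
(a,b)_17: α=1, u≡15; β=0, v≡15 (mod 17); (15|17)=+1, (15|17)=+1; sign (−1)^0·+1^0·+1^1 = +1.
(a,b)_2: α=-2, β=1; u≡3, v≡1 (mod 8); ε(u)ε(v)=1·0, αω(v)=-2·0, βω(u)=1·1; sum ≡ 1  ⇒  -1.
(a,b)_7: α=-1, u≡5; β=1, v≡2 (mod 7); (5|7)=-1, (2|7)=+1; sign (−1)^1·-1^1·+1^-1 = +1.
|Ram(-357, 546)| = 2, even; anisotropic at {2, 13}.

[2, 13]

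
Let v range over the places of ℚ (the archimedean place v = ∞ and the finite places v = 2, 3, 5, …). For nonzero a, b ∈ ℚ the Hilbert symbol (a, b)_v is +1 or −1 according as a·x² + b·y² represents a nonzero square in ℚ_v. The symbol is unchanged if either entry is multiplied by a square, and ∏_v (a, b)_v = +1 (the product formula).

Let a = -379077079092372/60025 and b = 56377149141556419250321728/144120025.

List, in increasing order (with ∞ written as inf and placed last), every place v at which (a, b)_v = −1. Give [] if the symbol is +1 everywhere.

(a, b) ≡ (-51357, 4773) mod (ℚ^×)²; places V = {2, 3, 5, 7, 13, 17, 19, 37, 43, 53, ∞}.
(a,b)_13: α=0, u≡7; β=2, v≡11 (mod 13); (7|13)=-1, (11|13)=-1; sign (−1)^0·-1^2·-1^0 = +1.
(a,b)_3: α=7, u≡2; β=13, v≡1 (mod 3); (2|3)=-1, (1|3)=+1; sign (−1)^1·-1^13·+1^7 = +1.
(a,b)_17: α=1, u≡11; β=2, v≡4 (mod 17); (11|17)=-1, (4|17)=+1; sign (−1)^0·-1^2·+1^1 = +1.
(a,b)_2: α=2, β=6; u≡3, v≡5 (mod 8); ε(u)ε(v)=1·0, αω(v)=2·1, βω(u)=6·1; sum ≡ 0  ⇒  +1.
(a,b)_7: α=-4, u≡1; β=-8, v≡3 (mod 7); (1|7)=+1, (3|7)=-1; sign (−1)^0·+1^-8·-1^-4 = +1.
(a,b)_19: α=1, u≡18; β=0, v≡7 (mod 19); (18|19)=-1, (7|19)=+1; sign (−1)^0·-1^0·+1^1 = +1.
(a,b)_∞: sgn(-51357)=−, sgn(4773)=+, so +1.
(a,b)_5: α=-2, u≡3; β=-2, v≡3 (mod 5); (3|5)=-1, (3|5)=-1; sign (−1)^0·-1^-2·-1^-2 = +1.
(a,b)_53: α=1, u≡47; β=2, v≡19 (mod 53); (47|53)=+1, (19|53)=-1; sign (−1)^0·+1^2·-1^1 = -1.
(a,b)_37: α=2, u≡33; β=3, v≡5 (mod 37); (33|37)=+1, (5|37)=-1; sign (−1)^0·+1^3·-1^2 = +1.
(a,b)_43: α=2, u≡22; β=3, v≡15 (mod 43); (22|43)=-1, (15|43)=+1; sign (−1)^0·-1^3·+1^2 = -1.
(-51357, 4773 / ℚ) ramifies at {43, 53}: a division algebra.

[43, 53]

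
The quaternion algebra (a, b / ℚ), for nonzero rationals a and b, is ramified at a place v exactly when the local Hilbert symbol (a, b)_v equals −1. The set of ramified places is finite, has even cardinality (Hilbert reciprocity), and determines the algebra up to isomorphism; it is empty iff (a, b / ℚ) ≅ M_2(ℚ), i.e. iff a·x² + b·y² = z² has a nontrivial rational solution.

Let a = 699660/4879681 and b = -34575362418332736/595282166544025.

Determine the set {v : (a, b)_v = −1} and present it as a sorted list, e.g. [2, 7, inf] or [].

[2, 7, 13, 23]

Mod squares: a ≡ 115, b ≡ -1001. Check v ∈ {∞, 2, 3, 5, 7, 11, 13, 23, 47}.
v=47: a=47^-4·(≡18), b=47^-8·(≡31) mod 47; (18|47)=+1, (31|47)=-1; (−1)^{-4·-8·23}·(+1)^-8·(-1)^-4 = +1.
v=5: a=5^1·(≡2), b=5^-2·(≡4) mod 5; (2|5)=-1, (4|5)=+1; (−1)^{1·-2·2}·(-1)^-2·(+1)^1 = +1.
v=23: a=23^1·(≡14), b=23^2·(≡22) mod 23; (14|23)=-1, (22|23)=-1; (−1)^{1·2·11}·(-1)^2·(-1)^1 = -1.
v=∞: 115 > 0 and -1001 < 0  ⇒  (a,b)_∞ = +1.
v=2: v_2(a)=2, v_2(b)=6; units ≡ 3, 7 (mod 8); ε·ε+αω+βω = 1·1+2·0+6·1 ≡ 1  ⇒  (a,b)_2 = -1.
v=3: a=3^2·(≡1), b=3^6·(≡1) mod 3; (1|3)=+1, (1|3)=+1; (−1)^{2·6·1}·(+1)^6·(+1)^2 = +1.
v=7: a=7^0·(≡5), b=7^3·(≡1) mod 7; (5|7)=-1, (1|7)=+1; (−1)^{0·3·3}·(-1)^3·(+1)^0 = -1.
v=13: a=13^2·(≡6), b=13^5·(≡12) mod 13; (6|13)=-1, (12|13)=+1; (−1)^{2·5·6}·(-1)^5·(+1)^2 = -1.
v=11: a=11^0·(≡4), b=11^1·(≡8) mod 11; (4|11)=+1, (8|11)=-1; (−1)^{0·1·5}·(+1)^1·(-1)^0 = +1.
(115, -1001 / ℚ) ramifies at {2, 7, 13, 23}: a division algebra.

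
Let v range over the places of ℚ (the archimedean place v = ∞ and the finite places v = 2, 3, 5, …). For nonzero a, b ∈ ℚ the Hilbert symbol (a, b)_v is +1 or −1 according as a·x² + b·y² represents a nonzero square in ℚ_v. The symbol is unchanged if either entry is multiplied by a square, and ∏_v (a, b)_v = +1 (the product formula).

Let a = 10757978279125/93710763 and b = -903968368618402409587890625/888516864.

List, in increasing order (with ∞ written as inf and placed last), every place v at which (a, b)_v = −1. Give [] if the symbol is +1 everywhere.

[2, 3, 11, 43]

Mod squares: a ≡ 7095, b ≡ -30745. Check v ∈ {∞, 2, 3, 5, 7, 11, 13, 23, 41, 43, 47}.
v=3: a=3^-11·(≡1), b=3^-8·(≡2) mod 3; (1|3)=+1, (2|3)=-1; (−1)^{-11·-8·1}·(+1)^-8·(-1)^-11 = -1.
v=∞: 7095 > 0 and -30745 < 0  ⇒  (a,b)_∞ = +1.
v=11: a=11^1·(≡10), b=11^3·(≡2) mod 11; (10|11)=-1, (2|11)=-1; (−1)^{1·3·5}·(-1)^3·(-1)^1 = -1.
v=41: a=41^2·(≡33), b=41^2·(≡31) mod 41; (33|41)=+1, (31|41)=+1; (−1)^{2·2·20}·(+1)^2·(+1)^2 = +1.
v=2: v_2(a)=0, v_2(b)=-8; units ≡ 7, 7 (mod 8); ε·ε+αω+βω = 1·1+0·0+-8·0 ≡ 1  ⇒  (a,b)_2 = -1.
v=13: a=13^0·(≡4), b=13^1·(≡3) mod 13; (4|13)=+1, (3|13)=+1; (−1)^{0·1·6}·(+1)^1·(+1)^0 = +1.
v=7: a=7^2·(≡2), b=7^2·(≡6) mod 7; (2|7)=+1, (6|7)=-1; (−1)^{2·2·3}·(+1)^2·(-1)^2 = +1.
v=47: a=47^2·(≡22), b=47^2·(≡5) mod 47; (22|47)=-1, (5|47)=-1; (−1)^{2·2·23}·(-1)^2·(-1)^2 = +1.
v=43: a=43^1·(≡1), b=43^5·(≡25) mod 43; (1|43)=+1, (25|43)=+1; (−1)^{1·5·21}·(+1)^5·(+1)^1 = -1.
v=23: a=23^-2·(≡21), b=23^-2·(≡4) mod 23; (21|23)=-1, (4|23)=+1; (−1)^{-2·-2·11}·(-1)^-2·(+1)^-2 = +1.
v=5: a=5^3·(≡1), b=5^9·(≡4) mod 5; (1|5)=+1, (4|5)=+1; (−1)^{3·9·2}·(+1)^9·(+1)^3 = +1.
(7095, -30745 / ℚ) ramifies at {2, 3, 11, 43}: a division algebra.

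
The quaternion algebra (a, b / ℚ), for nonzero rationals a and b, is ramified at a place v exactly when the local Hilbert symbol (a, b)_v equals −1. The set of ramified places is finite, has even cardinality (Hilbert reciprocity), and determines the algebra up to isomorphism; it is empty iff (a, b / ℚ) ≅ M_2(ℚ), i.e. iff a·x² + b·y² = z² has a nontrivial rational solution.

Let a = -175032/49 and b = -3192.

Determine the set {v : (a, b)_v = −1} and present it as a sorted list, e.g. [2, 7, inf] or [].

Mod squares: a ≡ -4862, b ≡ -798. Check v ∈ {∞, 2, 3, 7, 11, 13, 17, 19}.
v=∞: -4862 < 0 and -798 < 0  ⇒  (a,b)_∞ = -1.
v=11: a=11^1·(≡1), b=11^0·(≡9) mod 11; (1|11)=+1, (9|11)=+1; (−1)^{1·0·5}·(+1)^0·(+1)^1 = +1.
v=7: a=7^-2·(≡3), b=7^1·(≡6) mod 7; (3|7)=-1, (6|7)=-1; (−1)^{-2·1·3}·(-1)^1·(-1)^-2 = -1.
v=13: a=13^1·(≡3), b=13^0·(≡6) mod 13; (3|13)=+1, (6|13)=-1; (−1)^{1·0·6}·(+1)^0·(-1)^1 = -1.
v=2: v_2(a)=3, v_2(b)=3; units ≡ 1, 1 (mod 8); ε·ε+αω+βω = 0·0+3·0+3·0 ≡ 0  ⇒  (a,b)_2 = +1.
v=19: a=19^0·(≡10), b=19^1·(≡3) mod 19; (10|19)=-1, (3|19)=-1; (−1)^{0·1·9}·(-1)^1·(-1)^0 = -1.
v=17: a=17^1·(≡14), b=17^0·(≡4) mod 17; (14|17)=-1, (4|17)=+1; (−1)^{1·0·8}·(-1)^0·(+1)^1 = +1.
v=3: a=3^2·(≡1), b=3^1·(≡1) mod 3; (1|3)=+1, (1|3)=+1; (−1)^{2·1·1}·(+1)^1·(+1)^2 = +1.
|Ram(-4862, -798)| = 4, even; anisotropic at {7, 13, 19, ∞}.

[7, 13, 19, inf]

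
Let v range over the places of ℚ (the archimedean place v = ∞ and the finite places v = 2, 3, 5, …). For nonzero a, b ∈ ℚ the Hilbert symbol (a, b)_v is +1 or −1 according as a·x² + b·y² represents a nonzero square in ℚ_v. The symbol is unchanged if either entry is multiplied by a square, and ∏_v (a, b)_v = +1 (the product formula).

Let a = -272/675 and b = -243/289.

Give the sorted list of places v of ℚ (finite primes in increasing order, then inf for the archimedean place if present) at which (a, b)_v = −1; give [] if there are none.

[17, inf]

Mod squares: a ≡ -51, b ≡ -3. Check v ∈ {∞, 2, 3, 5, 17}.
v=3: a=3^-3·(≡1), b=3^5·(≡2) mod 3; (1|3)=+1, (2|3)=-1; (−1)^{-3·5·1}·(+1)^5·(-1)^-3 = +1.
v=∞: -51 < 0 and -3 < 0  ⇒  (a,b)_∞ = -1.
v=17: a=17^1·(≡10), b=17^-2·(≡12) mod 17; (10|17)=-1, (12|17)=-1; (−1)^{1·-2·8}·(-1)^-2·(-1)^1 = -1.
v=5: a=5^-2·(≡4), b=5^0·(≡3) mod 5; (4|5)=+1, (3|5)=-1; (−1)^{-2·0·2}·(+1)^0·(-1)^-2 = +1.
v=2: v_2(a)=4, v_2(b)=0; units ≡ 5, 5 (mod 8); ε·ε+αω+βω = 0·0+4·1+0·1 ≡ 0  ⇒  (a,b)_2 = +1.
(-51, -3 / ℚ) ramifies at {17, ∞}: a division algebra.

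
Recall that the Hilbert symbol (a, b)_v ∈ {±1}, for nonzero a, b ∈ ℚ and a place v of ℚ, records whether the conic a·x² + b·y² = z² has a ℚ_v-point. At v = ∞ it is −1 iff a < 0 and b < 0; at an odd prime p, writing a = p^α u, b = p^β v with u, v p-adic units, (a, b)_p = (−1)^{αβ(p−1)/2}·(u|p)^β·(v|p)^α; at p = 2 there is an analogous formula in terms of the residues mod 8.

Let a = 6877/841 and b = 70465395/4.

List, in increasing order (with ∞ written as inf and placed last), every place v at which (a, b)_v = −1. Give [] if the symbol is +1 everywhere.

(a, b) ≡ (13, 1155) mod (ℚ^×)²; places V = {2, 3, 5, 7, 11, 13, 19, 23, 29, ∞}.
(a,b)_3: α=0, u≡1; β=1, v≡1 (mod 3); (1|3)=+1, (1|3)=+1; sign (−1)^0·+1^1·+1^0 = +1.
(a,b)_29: α=-2, u≡4; β=0, v≡16 (mod 29); (4|29)=+1, (16|29)=+1; sign (−1)^0·+1^0·+1^-2 = +1.
(a,b)_23: α=2, u≡1; β=0, v≡22 (mod 23); (1|23)=+1, (22|23)=-1; sign (−1)^0·+1^0·-1^2 = +1.
(a,b)_∞: sgn(13)=+, sgn(1155)=+, so +1.
(a,b)_2: α=0, β=-2; u≡5, v≡3 (mod 8); ε(u)ε(v)=0·1, αω(v)=0·1, βω(u)=-2·1; sum ≡ 0  ⇒  +1.
(a,b)_13: α=1, u≡1; β=2, v≡8 (mod 13); (1|13)=+1, (8|13)=-1; sign (−1)^0·+1^2·-1^1 = -1.
(a,b)_5: α=0, u≡2; β=1, v≡1 (mod 5); (2|5)=-1, (1|5)=+1; sign (−1)^0·-1^1·+1^0 = -1.
(a,b)_19: α=0, u≡15; β=2, v≡2 (mod 19); (15|19)=-1, (2|19)=-1; sign (−1)^0·-1^2·-1^0 = +1.
(a,b)_7: α=0, u≡3; β=1, v≡4 (mod 7); (3|7)=-1, (4|7)=+1; sign (−1)^0·-1^1·+1^0 = -1.
(a,b)_11: α=0, u≡7; β=1, v≡10 (mod 11); (7|11)=-1, (10|11)=-1; sign (−1)^0·-1^1·-1^0 = -1.
|Ram(13, 1155)| = 4, even; anisotropic at {5, 7, 11, 13}.

[5, 7, 11, 13]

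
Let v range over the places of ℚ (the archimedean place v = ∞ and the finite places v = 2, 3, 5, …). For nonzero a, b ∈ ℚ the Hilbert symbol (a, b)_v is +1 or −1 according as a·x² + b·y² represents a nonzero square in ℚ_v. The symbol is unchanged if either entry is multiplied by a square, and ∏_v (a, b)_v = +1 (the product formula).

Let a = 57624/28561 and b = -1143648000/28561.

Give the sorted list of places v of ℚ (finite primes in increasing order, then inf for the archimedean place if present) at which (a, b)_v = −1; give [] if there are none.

[3, 11]

Mod squares: a ≡ 6, b ≡ -55. Check v ∈ {∞, 2, 3, 5, 7, 11, 13, 19}.
v=5: a=5^0·(≡4), b=5^3·(≡1) mod 5; (4|5)=+1, (1|5)=+1; (−1)^{0·3·2}·(+1)^3·(+1)^0 = +1.
v=3: a=3^1·(≡2), b=3^2·(≡2) mod 3; (2|3)=-1, (2|3)=-1; (−1)^{1·2·1}·(-1)^2·(-1)^1 = -1.
v=13: a=13^-4·(≡8), b=13^-4·(≡12) mod 13; (8|13)=-1, (12|13)=+1; (−1)^{-4·-4·6}·(-1)^-4·(+1)^-4 = +1.
v=7: a=7^4·(≡3), b=7^0·(≡2) mod 7; (3|7)=-1, (2|7)=+1; (−1)^{4·0·3}·(-1)^0·(+1)^4 = +1.
v=2: v_2(a)=3, v_2(b)=8; units ≡ 3, 1 (mod 8); ε·ε+αω+βω = 1·0+3·0+8·1 ≡ 0  ⇒  (a,b)_2 = +1.
v=19: a=19^0·(≡4), b=19^2·(≡15) mod 19; (4|19)=+1, (15|19)=-1; (−1)^{0·2·9}·(+1)^2·(-1)^0 = +1.
v=∞: 6 > 0 and -55 < 0  ⇒  (a,b)_∞ = +1.
v=11: a=11^0·(≡10), b=11^1·(≡8) mod 11; (10|11)=-1, (8|11)=-1; (−1)^{0·1·5}·(-1)^1·(-1)^0 = -1.
(6, -55 / ℚ) ramifies at {3, 11}: a division algebra.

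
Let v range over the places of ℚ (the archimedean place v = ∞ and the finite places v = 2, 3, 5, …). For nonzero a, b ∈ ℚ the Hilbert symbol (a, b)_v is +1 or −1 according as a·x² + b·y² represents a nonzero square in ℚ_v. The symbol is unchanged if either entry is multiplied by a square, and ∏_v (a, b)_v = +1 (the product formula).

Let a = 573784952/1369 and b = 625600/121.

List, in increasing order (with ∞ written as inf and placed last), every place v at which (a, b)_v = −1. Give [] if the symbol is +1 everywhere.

[2, 17, 23, 29]

(a, b) ≡ (397358, 391) mod (ℚ^×)²; places V = {2, 5, 11, 13, 17, 19, 23, 29, 31, 37, ∞}.
(a,b)_11: α=0, u≡3; β=-2, v≡8 (mod 11); (3|11)=+1, (8|11)=-1; sign (−1)^0·+1^-2·-1^0 = +1.
(a,b)_13: α=1, u≡4; β=0, v≡10 (mod 13); (4|13)=+1, (10|13)=+1; sign (−1)^0·+1^0·+1^1 = +1.
(a,b)_2: α=3, β=6; u≡7, v≡7 (mod 8); ε(u)ε(v)=1·1, αω(v)=3·0, βω(u)=6·0; sum ≡ 1  ⇒  -1.
(a,b)_17: α=1, u≡2; β=1, v≡6 (mod 17); (2|17)=+1, (6|17)=-1; sign (−1)^0·+1^1·-1^1 = -1.
(a,b)_5: α=0, u≡3; β=2, v≡4 (mod 5); (3|5)=-1, (4|5)=+1; sign (−1)^0·-1^2·+1^0 = +1.
(a,b)_37: α=-2, u≡15; β=0, v≡30 (mod 37); (15|37)=-1, (30|37)=+1; sign (−1)^0·-1^0·+1^-2 = +1.
(a,b)_31: α=1, u≡23; β=0, v≡14 (mod 31); (23|31)=-1, (14|31)=+1; sign (−1)^0·-1^0·+1^1 = +1.
(a,b)_29: α=1, u≡15; β=0, v≡14 (mod 29); (15|29)=-1, (14|29)=-1; sign (−1)^0·-1^0·-1^1 = -1.
(a,b)_∞: sgn(397358)=+, sgn(391)=+, so +1.
(a,b)_23: α=0, u≡15; β=1, v≡10 (mod 23); (15|23)=-1, (10|23)=-1; sign (−1)^0·-1^1·-1^0 = -1.
(a,b)_19: α=2, u≡6; β=0, v≡9 (mod 19); (6|19)=+1, (9|19)=+1; sign (−1)^0·+1^0·+1^2 = +1.
Ram(397358, 391) = {2, 17, 23, 29}; no ℚ_2-point on the conic.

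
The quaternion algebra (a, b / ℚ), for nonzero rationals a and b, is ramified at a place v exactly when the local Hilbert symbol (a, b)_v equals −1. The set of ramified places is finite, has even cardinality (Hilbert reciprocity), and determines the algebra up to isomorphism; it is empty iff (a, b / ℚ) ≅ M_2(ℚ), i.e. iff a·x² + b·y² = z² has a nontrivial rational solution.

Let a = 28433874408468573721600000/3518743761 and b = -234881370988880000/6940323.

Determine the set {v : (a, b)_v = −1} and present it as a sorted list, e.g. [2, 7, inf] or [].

[2, 17]

(a, b) ≡ (13090, -6) mod (ℚ^×)²; places V = {2, 3, 5, 7, 11, 13, 17, ∞}.
(a,b)_13: α=-6, u≡12; β=-4, v≡2 (mod 13); (12|13)=+1, (2|13)=-1; sign (−1)^0·+1^-4·-1^-6 = +1.
(a,b)_∞: sgn(13090)=+, sgn(-6)=−, so +1.
(a,b)_7: α=5, u≡1; β=4, v≡4 (mod 7); (1|7)=+1, (4|7)=+1; sign (−1)^0·+1^4·+1^5 = +1.
(a,b)_2: α=13, β=7; u≡1, v≡5 (mod 8); ε(u)ε(v)=0·0, αω(v)=13·1, βω(u)=7·0; sum ≡ 1  ⇒  -1.
(a,b)_11: α=5, u≡7; β=4, v≡3 (mod 11); (7|11)=-1, (3|11)=+1; sign (−1)^0·-1^4·+1^5 = +1.
(a,b)_3: α=-6, u≡1; β=-5, v≡1 (mod 3); (1|3)=+1, (1|3)=+1; sign (−1)^0·+1^-5·+1^-6 = +1.
(a,b)_5: α=5, u≡2; β=4, v≡4 (mod 5); (2|5)=-1, (4|5)=+1; sign (−1)^0·-1^4·+1^5 = +1.
(a,b)_17: α=7, u≡7; β=4, v≡3 (mod 17); (7|17)=-1, (3|17)=-1; sign (−1)^0·-1^4·-1^7 = -1.
|Ram(13090, -6)| = 2, even; anisotropic at {2, 17}.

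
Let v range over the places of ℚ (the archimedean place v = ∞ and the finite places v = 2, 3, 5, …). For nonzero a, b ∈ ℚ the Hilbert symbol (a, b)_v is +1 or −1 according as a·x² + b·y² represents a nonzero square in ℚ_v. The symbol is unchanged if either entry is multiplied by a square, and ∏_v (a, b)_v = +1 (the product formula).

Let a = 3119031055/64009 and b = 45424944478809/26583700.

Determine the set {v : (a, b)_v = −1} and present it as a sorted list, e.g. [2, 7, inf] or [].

[5, 31]

(a, b) ≡ (4495, 13) mod (ℚ^×)²; places V = {2, 3, 5, 7, 11, 13, 17, 23, 29, 31, ∞}.
(a,b)_31: α=1, u≡6; β=2, v≡13 (mod 31); (6|31)=-1, (13|31)=-1; sign (−1)^0·-1^2·-1^1 = -1.
(a,b)_∞: sgn(4495)=+, sgn(13)=+, so +1.
(a,b)_5: α=1, u≡4; β=-2, v≡3 (mod 5); (4|5)=+1, (3|5)=-1; sign (−1)^0·+1^-2·-1^1 = -1.
(a,b)_17: α=2, u≡7; β=2, v≡4 (mod 17); (7|17)=-1, (4|17)=+1; sign (−1)^0·-1^2·+1^2 = +1.
(a,b)_11: α=-2, u≡8; β=-2, v≡2 (mod 11); (8|11)=-1, (2|11)=-1; sign (−1)^0·-1^-2·-1^-2 = +1.
(a,b)_23: α=-2, u≡11; β=0, v≡4 (mod 23); (11|23)=-1, (4|23)=+1; sign (−1)^0·-1^0·+1^-2 = +1.
(a,b)_7: α=4, u≡2; β=4, v≡3 (mod 7); (2|7)=+1, (3|7)=-1; sign (−1)^0·+1^4·-1^4 = +1.
(a,b)_2: α=0, β=-2; u≡7, v≡5 (mod 8); ε(u)ε(v)=1·0, αω(v)=0·1, βω(u)=-2·0; sum ≡ 0  ⇒  +1.
(a,b)_13: α=0, u≡1; β=-3, v≡9 (mod 13); (1|13)=+1, (9|13)=+1; sign (−1)^0·+1^-3·+1^0 = +1.
(a,b)_29: α=1, u≡10; β=2, v≡13 (mod 29); (10|29)=-1, (13|29)=+1; sign (−1)^0·-1^2·+1^1 = +1.
(a,b)_3: α=0, u≡1; β=4, v≡1 (mod 3); (1|3)=+1, (1|3)=+1; sign (−1)^0·+1^4·+1^0 = +1.
(4495, 13 / ℚ) ramifies at {5, 31}: a division algebra.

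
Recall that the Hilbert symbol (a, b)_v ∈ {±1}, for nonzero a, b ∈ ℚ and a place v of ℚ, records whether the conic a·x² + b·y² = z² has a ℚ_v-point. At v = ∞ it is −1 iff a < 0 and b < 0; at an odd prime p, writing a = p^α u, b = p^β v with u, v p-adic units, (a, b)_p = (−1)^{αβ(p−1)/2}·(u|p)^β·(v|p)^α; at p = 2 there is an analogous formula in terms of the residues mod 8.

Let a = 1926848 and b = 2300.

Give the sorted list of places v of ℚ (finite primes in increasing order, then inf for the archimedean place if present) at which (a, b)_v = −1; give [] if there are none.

Mod squares: a ≡ 30107, b ≡ 23. Check v ∈ {∞, 2, 5, 7, 11, 17, 23}.
v=7: a=7^1·(≡3), b=7^0·(≡4) mod 7; (3|7)=-1, (4|7)=+1; (−1)^{1·0·3}·(-1)^0·(+1)^1 = +1.
v=23: a=23^1·(≡10), b=23^1·(≡8) mod 23; (10|23)=-1, (8|23)=+1; (−1)^{1·1·11}·(-1)^1·(+1)^1 = +1.
v=2: v_2(a)=6, v_2(b)=2; units ≡ 3, 7 (mod 8); ε·ε+αω+βω = 1·1+6·0+2·1 ≡ 1  ⇒  (a,b)_2 = -1.
v=∞: 30107 > 0 and 23 > 0  ⇒  (a,b)_∞ = +1.
v=17: a=17^1·(≡5), b=17^0·(≡5) mod 17; (5|17)=-1, (5|17)=-1; (−1)^{1·0·8}·(-1)^0·(-1)^1 = -1.
v=5: a=5^0·(≡3), b=5^2·(≡2) mod 5; (3|5)=-1, (2|5)=-1; (−1)^{0·2·2}·(-1)^2·(-1)^0 = +1.
v=11: a=11^1·(≡4), b=11^0·(≡1) mod 11; (4|11)=+1, (1|11)=+1; (−1)^{1·0·5}·(+1)^0·(+1)^1 = +1.
Ram(30107, 23) = {2, 17}; no ℚ_2-point on the conic.

[2, 17]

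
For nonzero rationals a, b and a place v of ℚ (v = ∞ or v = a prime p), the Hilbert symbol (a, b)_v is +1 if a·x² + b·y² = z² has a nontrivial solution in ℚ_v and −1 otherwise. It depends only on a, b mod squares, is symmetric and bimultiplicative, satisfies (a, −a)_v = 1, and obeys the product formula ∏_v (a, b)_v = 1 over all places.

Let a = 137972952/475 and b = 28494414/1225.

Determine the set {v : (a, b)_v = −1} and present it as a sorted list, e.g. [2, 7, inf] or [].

(a, b) ≡ (430882, 18734) mod (ℚ^×)²; places V = {2, 3, 5, 7, 13, 17, 19, 23, 29, ∞}.
(a,b)_19: α=-1, u≡1; β=1, v≡4 (mod 19); (1|19)=+1, (4|19)=+1; sign (−1)^1·+1^1·+1^-1 = -1.
(a,b)_3: α=2, u≡1; β=2, v≡2 (mod 3); (1|3)=+1, (2|3)=-1; sign (−1)^0·+1^2·-1^2 = +1.
(a,b)_7: α=0, u≡2; β=-2, v≡1 (mod 7); (2|7)=+1, (1|7)=+1; sign (−1)^0·+1^-2·+1^0 = +1.
(a,b)_5: α=-2, u≡3; β=-2, v≡1 (mod 5); (3|5)=-1, (1|5)=+1; sign (−1)^0·-1^-2·+1^-2 = +1.
(a,b)_23: α=1, u≡16; β=0, v≡6 (mod 23); (16|23)=+1, (6|23)=+1; sign (−1)^0·+1^0·+1^1 = +1.
(a,b)_2: α=3, β=1; u≡1, v≡7 (mod 8); ε(u)ε(v)=0·1, αω(v)=3·0, βω(u)=1·0; sum ≡ 0  ⇒  +1.
(a,b)_29: α=1, u≡19; β=1, v≡19 (mod 29); (19|29)=-1, (19|29)=-1; sign (−1)^0·-1^1·-1^1 = +1.
(a,b)_∞: sgn(430882)=+, sgn(18734)=+, so +1.
(a,b)_13: α=2, u≡3; β=2, v≡3 (mod 13); (3|13)=+1, (3|13)=+1; sign (−1)^0·+1^2·+1^2 = +1.
(a,b)_17: α=1, u≡16; β=1, v≡10 (mod 17); (16|17)=+1, (10|17)=-1; sign (−1)^0·+1^1·-1^1 = -1.
Ram(430882, 18734) = {17, 19}; no ℚ_17-point on the conic.

[17, 19]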